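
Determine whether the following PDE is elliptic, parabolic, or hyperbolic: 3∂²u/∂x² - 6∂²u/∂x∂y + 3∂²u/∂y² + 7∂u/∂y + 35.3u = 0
Coefficients: A = 3, B = -6, C = 3. B² - 4AC = 0, which is zero, so the equation is parabolic.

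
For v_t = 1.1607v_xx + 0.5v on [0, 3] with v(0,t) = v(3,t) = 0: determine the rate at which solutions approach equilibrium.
Eigenvalues: λₙ = 1.1607n²π²/3² - 0.5.
First three modes:
  n=1: λ₁ = 1.1607π²/3² - 0.5 ≈ 0.773
  n=2: λ₂ = 4.6428π²/3² - 0.5 ≈ 4.591
  n=3: λ₃ = 10.4463π²/3² - 0.5 ≈ 10.956
Since 1.1607π²/3² ≈ 1.273 > 0.5, all λₙ > 0.
The n=1 mode decays slowest → dominates as t → ∞.
Asymptotic: v ~ c₁ sin(πx/3) e^{-λ₁t} with decay rate λ₁ ≈ 0.773.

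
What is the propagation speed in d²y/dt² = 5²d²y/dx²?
Speed = 5. Information travels along characteristics x = x₀ ± 5t.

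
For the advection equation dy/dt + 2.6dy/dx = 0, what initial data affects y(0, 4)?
A single point: x = -10.4. The characteristic through (0, 4) is x - 2.6t = const, so x = 0 - 2.6·4 = -10.4.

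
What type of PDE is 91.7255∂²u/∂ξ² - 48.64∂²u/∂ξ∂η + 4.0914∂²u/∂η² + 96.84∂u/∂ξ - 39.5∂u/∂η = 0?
With A = 91.7255, B = -48.64, C = 4.0914, the discriminant is 864.7067572. This is a hyperbolic PDE.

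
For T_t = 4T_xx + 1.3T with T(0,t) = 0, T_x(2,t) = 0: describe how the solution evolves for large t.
T → 0. Diffusion dominates reaction (r=1.3 < κπ²/(4L²)≈2.47); solution decays.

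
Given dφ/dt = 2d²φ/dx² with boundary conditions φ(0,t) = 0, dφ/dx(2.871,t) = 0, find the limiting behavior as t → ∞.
φ → 0. Heat escapes through the Dirichlet boundary.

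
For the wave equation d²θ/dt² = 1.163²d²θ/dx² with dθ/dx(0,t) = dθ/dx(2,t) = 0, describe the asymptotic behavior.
θ oscillates about a mean that drifts linearly in t (generically unbounded; no decay). There is no damping, so the nonconstant modes persist as standing waves (energy conserved, no decay). But with Neumann conditions at both ends the constant mode has eigenvalue 0: the spatial mean M(t) of θ satisfies M'' = 0, so M(t) = M(0) + M'(0)·t. Unless the initial velocity has zero mean (∫θ_t(x,0)dx = 0), the solution grows linearly in t (unbounded, though not exponentially); if it does have zero mean, the solution stays bounded and simply oscillates.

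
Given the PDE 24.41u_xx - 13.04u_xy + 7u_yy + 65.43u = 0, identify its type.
The second-order coefficients are A = 24.41, B = -13.04, C = 7. Since B² - 4AC = -513.4384 < 0, this is an elliptic PDE.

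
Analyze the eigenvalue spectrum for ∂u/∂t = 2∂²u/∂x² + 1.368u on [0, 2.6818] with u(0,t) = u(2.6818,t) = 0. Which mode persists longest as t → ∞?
Eigenvalues: λₙ = 2n²π²/2.6818² - 1.368.
First three modes:
  n=1: λ₁ = 2π²/2.6818² - 1.368 ≈ 1.377
  n=2: λ₂ = 8π²/2.6818² - 1.368 ≈ 9.61
  n=3: λ₃ = 18π²/2.6818² - 1.368 ≈ 23.333
Since 2π²/2.6818² ≈ 2.745 > 1.368, all λₙ > 0.
The n=1 mode decays slowest → dominates as t → ∞.
Asymptotic: u ~ c₁ sin(πx/2.6818) e^{-λ₁t} with decay rate λ₁ ≈ 1.377.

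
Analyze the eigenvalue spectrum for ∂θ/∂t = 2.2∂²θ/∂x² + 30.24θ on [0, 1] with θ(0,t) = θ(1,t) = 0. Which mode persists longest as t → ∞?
Eigenvalues: λₙ = 2.2n²π²/1² - 30.24.
First three modes:
  n=1: λ₁ = 2.2π² - 30.24 ≈ -8.527
  n=2: λ₂ = 8.8π² - 30.24 ≈ 56.613
  n=3: λ₃ = 19.8π² - 30.24 ≈ 165.178
Since 2.2π² ≈ 21.713 < 30.24, λ₁ < 0.
The n=1 mode grows fastest (−λₙ is largest for n=1) → dominates.
Asymptotic: θ ~ c₁ sin(πx/1) e^{8.527t} (exponential growth at rate −λ₁ ≈ 8.527).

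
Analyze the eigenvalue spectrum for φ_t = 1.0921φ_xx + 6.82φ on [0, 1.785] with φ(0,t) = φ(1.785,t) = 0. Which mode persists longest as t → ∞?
Eigenvalues: λₙ = 1.0921n²π²/1.785² - 6.82.
First three modes:
  n=1: λ₁ = 1.0921π²/1.785² - 6.82 ≈ -3.437
  n=2: λ₂ = 4.3684π²/1.785² - 6.82 ≈ 6.711
  n=3: λ₃ = 9.8289π²/1.785² - 6.82 ≈ 23.626
Since 1.0921π²/1.785² ≈ 3.383 < 6.82, λ₁ < 0.
The n=1 mode grows fastest (−λₙ is largest for n=1) → dominates.
Asymptotic: φ ~ c₁ sin(πx/1.785) e^{3.437t} (exponential growth at rate −λ₁ ≈ 3.437).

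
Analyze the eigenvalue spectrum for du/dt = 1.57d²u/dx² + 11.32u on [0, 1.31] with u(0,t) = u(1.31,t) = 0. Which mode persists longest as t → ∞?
Eigenvalues: λₙ = 1.57n²π²/1.31² - 11.32.
First three modes:
  n=1: λ₁ = 1.57π²/1.31² - 11.32 ≈ -2.291
  n=2: λ₂ = 6.28π²/1.31² - 11.32 ≈ 24.797
  n=3: λ₃ = 14.13π²/1.31² - 11.32 ≈ 69.944
Since 1.57π²/1.31² ≈ 9.029 < 11.32, λ₁ < 0.
The n=1 mode grows fastest (−λₙ is largest for n=1) → dominates.
Asymptotic: u ~ c₁ sin(πx/1.31) e^{2.291t} (exponential growth at rate −λ₁ ≈ 2.291).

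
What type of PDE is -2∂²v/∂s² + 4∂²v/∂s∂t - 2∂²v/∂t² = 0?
With A = -2, B = 4, C = -2, the discriminant is 0. This is a parabolic PDE.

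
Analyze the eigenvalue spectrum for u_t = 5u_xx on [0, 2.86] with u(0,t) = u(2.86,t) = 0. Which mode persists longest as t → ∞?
Eigenvalues: λₙ = 5n²π²/2.86².
First three modes:
  n=1: λ₁ = 5π²/2.86² ≈ 6.033
  n=2: λ₂ = 20π²/2.86² ≈ 24.132 (4× faster decay)
  n=3: λ₃ = 45π²/2.86² ≈ 54.298 (9× faster decay)
As t → ∞, higher modes decay exponentially faster. The n=1 mode dominates: u ~ c₁ sin(πx/2.86) e^{-λ₁t}.
Decay rate: λ₁ = 5π²/2.86² ≈ 6.033.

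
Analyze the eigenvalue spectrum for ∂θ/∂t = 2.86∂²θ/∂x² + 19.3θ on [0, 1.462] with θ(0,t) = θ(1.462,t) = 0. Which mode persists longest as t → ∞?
Eigenvalues: λₙ = 2.86n²π²/1.462² - 19.3.
First three modes:
  n=1: λ₁ = 2.86π²/1.462² - 19.3 ≈ -6.094
  n=2: λ₂ = 11.44π²/1.462² - 19.3 ≈ 33.524
  n=3: λ₃ = 25.74π²/1.462² - 19.3 ≈ 99.554
Since 2.86π²/1.462² ≈ 13.206 < 19.3, λ₁ < 0.
The n=1 mode grows fastest (−λₙ is largest for n=1) → dominates.
Asymptotic: θ ~ c₁ sin(πx/1.462) e^{6.094t} (exponential growth at rate −λ₁ ≈ 6.094).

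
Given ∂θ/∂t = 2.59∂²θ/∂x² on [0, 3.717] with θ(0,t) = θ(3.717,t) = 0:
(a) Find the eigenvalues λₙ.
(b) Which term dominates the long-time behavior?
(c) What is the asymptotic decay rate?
Eigenvalues: λₙ = 2.59n²π²/3.717².
First three modes:
  n=1: λ₁ = 2.59π²/3.717² ≈ 1.85
  n=2: λ₂ = 10.36π²/3.717² ≈ 7.401 (4× faster decay)
  n=3: λ₃ = 23.31π²/3.717² ≈ 16.652 (9× faster decay)
As t → ∞, higher modes decay exponentially faster. The n=1 mode dominates: θ ~ c₁ sin(πx/3.717) e^{-λ₁t}.
Decay rate: λ₁ = 2.59π²/3.717² ≈ 1.85.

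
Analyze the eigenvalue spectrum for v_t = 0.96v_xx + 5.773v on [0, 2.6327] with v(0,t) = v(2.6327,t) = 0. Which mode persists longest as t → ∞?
Eigenvalues: λₙ = 0.96n²π²/2.6327² - 5.773.
First three modes:
  n=1: λ₁ = 0.96π²/2.6327² - 5.773 ≈ -4.406
  n=2: λ₂ = 3.84π²/2.6327² - 5.773 ≈ -0.305
  n=3: λ₃ = 8.64π²/2.6327² - 5.773 ≈ 6.53
Since 0.96π²/2.6327² ≈ 1.367 < 5.773, λ₁ < 0.
The n=1 mode grows fastest (−λₙ is largest for n=1) → dominates.
Asymptotic: v ~ c₁ sin(πx/2.6327) e^{4.406t} (exponential growth at rate −λ₁ ≈ 4.406).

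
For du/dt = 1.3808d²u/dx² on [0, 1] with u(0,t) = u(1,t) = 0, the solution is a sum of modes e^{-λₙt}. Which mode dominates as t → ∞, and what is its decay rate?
Eigenvalues: λₙ = 1.3808n²π².
First three modes:
  n=1: λ₁ = 1.3808π² ≈ 13.628
  n=2: λ₂ = 5.5232π² ≈ 54.512 (4× faster decay)
  n=3: λ₃ = 12.4272π² ≈ 122.652 (9× faster decay)
As t → ∞, higher modes decay exponentially faster. The n=1 mode dominates: u ~ c₁ sin(πx) e^{-λ₁t}.
Decay rate: λ₁ = 1.3808π² ≈ 13.628.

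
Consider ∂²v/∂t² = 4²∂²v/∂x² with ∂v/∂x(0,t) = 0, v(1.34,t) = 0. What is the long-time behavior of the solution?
As t → ∞, v oscillates (no decay). Energy is conserved; the solution oscillates indefinitely as standing waves.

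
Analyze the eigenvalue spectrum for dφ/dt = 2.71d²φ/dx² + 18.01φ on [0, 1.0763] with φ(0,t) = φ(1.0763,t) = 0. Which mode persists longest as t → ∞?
Eigenvalues: λₙ = 2.71n²π²/1.0763² - 18.01.
First three modes:
  n=1: λ₁ = 2.71π²/1.0763² - 18.01 ≈ 5.079
  n=2: λ₂ = 10.84π²/1.0763² - 18.01 ≈ 74.345
  n=3: λ₃ = 24.39π²/1.0763² - 18.01 ≈ 189.79
Since 2.71π²/1.0763² ≈ 23.089 > 18.01, all λₙ > 0.
The n=1 mode decays slowest → dominates as t → ∞.
Asymptotic: φ ~ c₁ sin(πx/1.0763) e^{-λ₁t} with decay rate λ₁ ≈ 5.079.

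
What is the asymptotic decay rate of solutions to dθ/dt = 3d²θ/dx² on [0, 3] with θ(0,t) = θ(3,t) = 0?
Eigenvalues: λₙ = 3n²π²/3².
First three modes:
  n=1: λ₁ = 3π²/3² ≈ 3.29
  n=2: λ₂ = 12π²/3² ≈ 13.159 (4× faster decay)
  n=3: λ₃ = 27π²/3² ≈ 29.609 (9× faster decay)
As t → ∞, higher modes decay exponentially faster. The n=1 mode dominates: θ ~ c₁ sin(πx/3) e^{-λ₁t}.
Decay rate: λ₁ = 3π²/3² ≈ 3.29.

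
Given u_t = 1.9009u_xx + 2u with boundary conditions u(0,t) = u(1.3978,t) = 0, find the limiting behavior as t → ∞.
u → 0. Diffusion dominates reaction (r=2 < κπ²/L²≈9.6); solution decays.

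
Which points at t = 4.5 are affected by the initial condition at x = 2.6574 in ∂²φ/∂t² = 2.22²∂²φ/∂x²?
Domain of influence: [-7.3326, 12.6474]. Data at x = 2.6574 spreads outward at speed 2.22.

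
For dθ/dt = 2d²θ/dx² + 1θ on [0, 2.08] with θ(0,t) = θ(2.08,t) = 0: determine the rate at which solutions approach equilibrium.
Eigenvalues: λₙ = 2n²π²/2.08² - 1.
First three modes:
  n=1: λ₁ = 2π²/2.08² - 1 ≈ 3.563
  n=2: λ₂ = 8π²/2.08² - 1 ≈ 17.25
  n=3: λ₃ = 18π²/2.08² - 1 ≈ 40.063
Since 2π²/2.08² ≈ 4.563 > 1, all λₙ > 0.
The n=1 mode decays slowest → dominates as t → ∞.
Asymptotic: θ ~ c₁ sin(πx/2.08) e^{-λ₁t} with decay rate λ₁ ≈ 3.563.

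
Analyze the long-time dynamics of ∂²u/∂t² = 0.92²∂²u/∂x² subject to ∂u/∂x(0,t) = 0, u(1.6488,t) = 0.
Long-time behavior: u oscillates (no decay). Energy is conserved; the solution oscillates indefinitely as standing waves.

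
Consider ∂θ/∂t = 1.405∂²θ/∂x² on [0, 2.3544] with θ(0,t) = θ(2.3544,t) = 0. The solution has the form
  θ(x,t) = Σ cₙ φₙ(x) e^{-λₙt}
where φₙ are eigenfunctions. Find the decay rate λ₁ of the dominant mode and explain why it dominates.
Eigenvalues: λₙ = 1.405n²π²/2.3544².
First three modes:
  n=1: λ₁ = 1.405π²/2.3544² ≈ 2.502
  n=2: λ₂ = 5.62π²/2.3544² ≈ 10.006 (4× faster decay)
  n=3: λ₃ = 12.645π²/2.3544² ≈ 22.514 (9× faster decay)
As t → ∞, higher modes decay exponentially faster. The n=1 mode dominates: θ ~ c₁ sin(πx/2.3544) e^{-λ₁t}.
Decay rate: λ₁ = 1.405π²/2.3544² ≈ 2.502.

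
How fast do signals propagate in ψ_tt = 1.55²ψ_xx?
Speed = 1.55. Information travels along characteristics x = x₀ ± 1.55t.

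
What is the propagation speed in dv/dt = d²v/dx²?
Infinite. The heat equation is parabolic, not hyperbolic, so disturbances propagate instantly.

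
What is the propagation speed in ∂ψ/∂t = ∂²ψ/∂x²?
Infinite. The heat equation is parabolic, not hyperbolic, so disturbances propagate instantly.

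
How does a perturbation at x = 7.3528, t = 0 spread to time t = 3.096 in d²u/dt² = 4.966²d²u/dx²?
Domain of influence: [-8.021936, 22.727536]. Data at x = 7.3528 spreads outward at speed 4.966.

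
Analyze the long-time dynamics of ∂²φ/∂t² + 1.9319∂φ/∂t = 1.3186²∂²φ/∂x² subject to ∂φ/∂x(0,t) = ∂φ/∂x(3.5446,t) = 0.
Long-time behavior: φ → constant (steady state). Damping (γ=1.9319) dissipates the nonconstant modes; with Neumann BCs the spatial average obeys M''+γM'=0 and tends to a finite limit.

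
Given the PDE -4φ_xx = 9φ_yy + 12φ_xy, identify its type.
Rewriting in standard form: -4φ_xx - 12φ_xy - 9φ_yy = 0. The second-order coefficients are A = -4, B = -12, C = -9. Since B² - 4AC = 0 = 0, this is a parabolic PDE.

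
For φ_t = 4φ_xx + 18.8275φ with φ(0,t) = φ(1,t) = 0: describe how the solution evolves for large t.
φ → 0. Diffusion dominates reaction (r=18.8275 < κπ²/L²≈39.48); solution decays.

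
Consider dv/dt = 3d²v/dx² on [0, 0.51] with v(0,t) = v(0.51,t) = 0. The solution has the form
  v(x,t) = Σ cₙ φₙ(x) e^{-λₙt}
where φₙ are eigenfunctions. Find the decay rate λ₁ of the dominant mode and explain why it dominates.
Eigenvalues: λₙ = 3n²π²/0.51².
First three modes:
  n=1: λ₁ = 3π²/0.51² ≈ 113.836
  n=2: λ₂ = 12π²/0.51² ≈ 455.345 (4× faster decay)
  n=3: λ₃ = 27π²/0.51² ≈ 1024.526 (9× faster decay)
As t → ∞, higher modes decay exponentially faster. The n=1 mode dominates: v ~ c₁ sin(πx/0.51) e^{-λ₁t}.
Decay rate: λ₁ = 3π²/0.51² ≈ 113.836.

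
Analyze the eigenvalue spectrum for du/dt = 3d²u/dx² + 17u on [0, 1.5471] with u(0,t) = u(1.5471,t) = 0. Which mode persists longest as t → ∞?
Eigenvalues: λₙ = 3n²π²/1.5471² - 17.
First three modes:
  n=1: λ₁ = 3π²/1.5471² - 17 ≈ -4.63
  n=2: λ₂ = 12π²/1.5471² - 17 ≈ 32.482
  n=3: λ₃ = 27π²/1.5471² - 17 ≈ 94.334
Since 3π²/1.5471² ≈ 12.37 < 17, λ₁ < 0.
The n=1 mode grows fastest (−λₙ is largest for n=1) → dominates.
Asymptotic: u ~ c₁ sin(πx/1.5471) e^{4.63t} (exponential growth at rate −λ₁ ≈ 4.63).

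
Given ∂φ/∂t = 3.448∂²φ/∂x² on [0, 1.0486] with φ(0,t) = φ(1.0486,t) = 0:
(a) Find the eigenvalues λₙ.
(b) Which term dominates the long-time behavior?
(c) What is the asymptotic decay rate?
Eigenvalues: λₙ = 3.448n²π²/1.0486².
First three modes:
  n=1: λ₁ = 3.448π²/1.0486² ≈ 30.949
  n=2: λ₂ = 13.792π²/1.0486² ≈ 123.796 (4× faster decay)
  n=3: λ₃ = 31.032π²/1.0486² ≈ 278.541 (9× faster decay)
As t → ∞, higher modes decay exponentially faster. The n=1 mode dominates: φ ~ c₁ sin(πx/1.0486) e^{-λ₁t}.
Decay rate: λ₁ = 3.448π²/1.0486² ≈ 30.949.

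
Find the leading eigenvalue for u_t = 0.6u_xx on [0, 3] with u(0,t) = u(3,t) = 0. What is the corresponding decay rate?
Eigenvalues: λₙ = 0.6n²π²/3².
First three modes:
  n=1: λ₁ = 0.6π²/3² ≈ 0.658
  n=2: λ₂ = 2.4π²/3² ≈ 2.632 (4× faster decay)
  n=3: λ₃ = 5.4π²/3² ≈ 5.922 (9× faster decay)
As t → ∞, higher modes decay exponentially faster. The n=1 mode dominates: u ~ c₁ sin(πx/3) e^{-λ₁t}.
Decay rate: λ₁ = 0.6π²/3² ≈ 0.658.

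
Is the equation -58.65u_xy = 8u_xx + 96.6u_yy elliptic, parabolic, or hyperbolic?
Rewriting in standard form: -8u_xx - 58.65u_xy - 96.6u_yy = 0. Computing B² - 4AC with A = -8, B = -58.65, C = -96.6: discriminant = 348.6225 (positive). Answer: hyperbolic.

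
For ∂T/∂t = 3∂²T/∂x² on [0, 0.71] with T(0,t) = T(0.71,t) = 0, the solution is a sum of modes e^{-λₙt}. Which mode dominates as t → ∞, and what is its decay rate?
Eigenvalues: λₙ = 3n²π²/0.71².
First three modes:
  n=1: λ₁ = 3π²/0.71² ≈ 58.736
  n=2: λ₂ = 12π²/0.71² ≈ 234.944 (4× faster decay)
  n=3: λ₃ = 27π²/0.71² ≈ 528.624 (9× faster decay)
As t → ∞, higher modes decay exponentially faster. The n=1 mode dominates: T ~ c₁ sin(πx/0.71) e^{-λ₁t}.
Decay rate: λ₁ = 3π²/0.71² ≈ 58.736.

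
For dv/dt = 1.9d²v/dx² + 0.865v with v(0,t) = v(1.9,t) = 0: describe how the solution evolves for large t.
v → 0. Diffusion dominates reaction (r=0.865 < κπ²/L²≈5.19); solution decays.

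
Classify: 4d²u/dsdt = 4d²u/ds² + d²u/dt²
Rewriting in standard form: -4d²u/ds² + 4d²u/dsdt - d²u/dt² = 0. Parabolic (discriminant = 0).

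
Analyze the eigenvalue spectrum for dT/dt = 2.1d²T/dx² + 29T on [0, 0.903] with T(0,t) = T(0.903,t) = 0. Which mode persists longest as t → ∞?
Eigenvalues: λₙ = 2.1n²π²/0.903² - 29.
First three modes:
  n=1: λ₁ = 2.1π²/0.903² - 29 ≈ -3.582
  n=2: λ₂ = 8.4π²/0.903² - 29 ≈ 72.673
  n=3: λ₃ = 18.9π²/0.903² - 29 ≈ 199.763
Since 2.1π²/0.903² ≈ 25.418 < 29, λ₁ < 0.
The n=1 mode grows fastest (−λₙ is largest for n=1) → dominates.
Asymptotic: T ~ c₁ sin(πx/0.903) e^{3.582t} (exponential growth at rate −λ₁ ≈ 3.582).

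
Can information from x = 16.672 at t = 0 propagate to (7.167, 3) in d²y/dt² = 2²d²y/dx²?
No. The domain of dependence is [1.167, 13.167], and 16.672 is outside this interval.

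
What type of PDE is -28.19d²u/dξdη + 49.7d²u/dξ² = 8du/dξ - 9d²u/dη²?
Rewriting in standard form: 49.7d²u/dξ² - 28.19d²u/dξdη + 9d²u/dη² - 8du/dξ = 0. With A = 49.7, B = -28.19, C = 9, the discriminant is -994.5239. This is an elliptic PDE.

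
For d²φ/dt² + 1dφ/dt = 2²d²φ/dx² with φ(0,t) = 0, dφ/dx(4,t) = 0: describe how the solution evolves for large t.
φ → 0. Damping (γ=1) dissipates energy; oscillations decay exponentially.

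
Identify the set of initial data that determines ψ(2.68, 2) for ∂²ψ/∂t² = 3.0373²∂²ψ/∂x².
Domain of dependence: [-3.3946, 8.7546]. Signals travel at speed 3.0373, so data within |x - 2.68| ≤ 3.0373·2 = 6.0746 can reach the point.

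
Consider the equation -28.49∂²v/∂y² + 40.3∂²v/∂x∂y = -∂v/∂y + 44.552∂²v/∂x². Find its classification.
Rewriting in standard form: -44.552∂²v/∂x² + 40.3∂²v/∂x∂y - 28.49∂²v/∂y² + ∂v/∂y = 0. Elliptic. (A = -44.552, B = 40.3, C = -28.49 gives B² - 4AC = -3453.05592.)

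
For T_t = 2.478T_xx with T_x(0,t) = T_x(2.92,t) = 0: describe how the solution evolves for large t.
T → constant (steady state). Heat is conserved (no flux at boundaries); solution approaches the spatial average.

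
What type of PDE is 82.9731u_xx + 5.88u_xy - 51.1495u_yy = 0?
With A = 82.9731, B = 5.88, C = -51.1495, the discriminant is 17010.7047138. This is a hyperbolic PDE.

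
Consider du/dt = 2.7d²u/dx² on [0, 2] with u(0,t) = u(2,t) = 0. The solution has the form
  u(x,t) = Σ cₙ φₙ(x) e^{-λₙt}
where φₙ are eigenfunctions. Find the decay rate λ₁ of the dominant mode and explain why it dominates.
Eigenvalues: λₙ = 2.7n²π²/2².
First three modes:
  n=1: λ₁ = 2.7π²/2² ≈ 6.662
  n=2: λ₂ = 10.8π²/2² ≈ 26.648 (4× faster decay)
  n=3: λ₃ = 24.3π²/2² ≈ 59.958 (9× faster decay)
As t → ∞, higher modes decay exponentially faster. The n=1 mode dominates: u ~ c₁ sin(πx/2) e^{-λ₁t}.
Decay rate: λ₁ = 2.7π²/2² ≈ 6.662.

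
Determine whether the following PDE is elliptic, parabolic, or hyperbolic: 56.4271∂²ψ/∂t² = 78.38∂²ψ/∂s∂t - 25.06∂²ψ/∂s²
Rewriting in standard form: 25.06∂²ψ/∂s² - 78.38∂²ψ/∂s∂t + 56.4271∂²ψ/∂t² = 0. Coefficients: A = 25.06, B = -78.38, C = 56.4271. B² - 4AC = 487.171896, which is positive, so the equation is hyperbolic.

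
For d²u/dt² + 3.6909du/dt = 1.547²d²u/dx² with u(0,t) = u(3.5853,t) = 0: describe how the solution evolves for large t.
u → 0. Damping (γ=3.6909) dissipates energy; oscillations decay exponentially.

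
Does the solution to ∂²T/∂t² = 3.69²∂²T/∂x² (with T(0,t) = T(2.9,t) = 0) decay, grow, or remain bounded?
T oscillates (no decay). Energy is conserved; the solution oscillates indefinitely as standing waves.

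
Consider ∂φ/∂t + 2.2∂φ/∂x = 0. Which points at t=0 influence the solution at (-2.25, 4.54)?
A single point: x = -12.238. The characteristic through (-2.25, 4.54) is x - 2.2t = const, so x = -2.25 - 2.2·4.54 = -12.238.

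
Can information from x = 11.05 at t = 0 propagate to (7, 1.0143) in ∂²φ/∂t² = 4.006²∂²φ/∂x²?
Yes. The domain of dependence is [2.9367142, 11.0632858], and 11.05 ∈ [2.9367142, 11.0632858].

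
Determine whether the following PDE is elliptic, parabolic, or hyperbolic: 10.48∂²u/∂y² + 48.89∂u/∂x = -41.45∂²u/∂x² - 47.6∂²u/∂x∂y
Rewriting in standard form: 41.45∂²u/∂x² + 47.6∂²u/∂x∂y + 10.48∂²u/∂y² + 48.89∂u/∂x = 0. Coefficients: A = 41.45, B = 47.6, C = 10.48. B² - 4AC = 528.176, which is positive, so the equation is hyperbolic.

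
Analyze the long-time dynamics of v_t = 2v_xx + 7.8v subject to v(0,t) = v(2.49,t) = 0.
Long-time behavior: v grows unboundedly. Reaction dominates diffusion (r=7.8 > κπ²/L²≈3.18); solution grows exponentially.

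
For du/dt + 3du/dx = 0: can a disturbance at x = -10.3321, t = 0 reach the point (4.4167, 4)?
No. Only data at x = -7.5833 affects (4.4167, 4). Advection has one-way propagation along characteristics.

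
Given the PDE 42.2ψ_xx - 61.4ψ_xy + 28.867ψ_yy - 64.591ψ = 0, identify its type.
The second-order coefficients are A = 42.2, B = -61.4, C = 28.867. Since B² - 4AC = -1102.7896 < 0, this is an elliptic PDE.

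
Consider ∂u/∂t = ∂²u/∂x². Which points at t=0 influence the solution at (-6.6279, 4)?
The entire real line. The heat equation has infinite propagation speed: any initial disturbance instantly affects all points (though exponentially small far away).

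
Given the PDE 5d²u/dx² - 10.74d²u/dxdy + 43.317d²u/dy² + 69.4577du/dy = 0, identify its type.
The second-order coefficients are A = 5, B = -10.74, C = 43.317. Since B² - 4AC = -750.9924 < 0, this is an elliptic PDE.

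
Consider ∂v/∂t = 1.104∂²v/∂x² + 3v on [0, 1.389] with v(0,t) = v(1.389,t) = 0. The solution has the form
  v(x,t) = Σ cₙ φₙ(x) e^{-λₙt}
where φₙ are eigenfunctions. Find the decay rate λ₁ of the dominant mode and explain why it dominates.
Eigenvalues: λₙ = 1.104n²π²/1.389² - 3.
First three modes:
  n=1: λ₁ = 1.104π²/1.389² - 3 ≈ 2.648
  n=2: λ₂ = 4.416π²/1.389² - 3 ≈ 19.59
  n=3: λ₃ = 9.936π²/1.389² - 3 ≈ 47.828
Since 1.104π²/1.389² ≈ 5.648 > 3, all λₙ > 0.
The n=1 mode decays slowest → dominates as t → ∞.
Asymptotic: v ~ c₁ sin(πx/1.389) e^{-λ₁t} with decay rate λ₁ ≈ 2.648.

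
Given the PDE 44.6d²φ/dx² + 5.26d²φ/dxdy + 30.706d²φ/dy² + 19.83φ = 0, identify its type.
The second-order coefficients are A = 44.6, B = 5.26, C = 30.706. Since B² - 4AC = -5450.2828 < 0, this is an elliptic PDE.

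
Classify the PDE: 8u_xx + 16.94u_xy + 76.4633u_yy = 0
A = 8, B = 16.94, C = 76.4633. Discriminant B² - 4AC = -2159.862. Since -2159.862 < 0, elliptic.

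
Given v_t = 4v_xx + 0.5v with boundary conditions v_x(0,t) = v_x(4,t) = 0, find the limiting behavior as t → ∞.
v grows unboundedly. With Neumann BCs the constant mode has diffusion eigenvalue 0, so any r > 0 makes it grow like e^(0.5t); solution grows exponentially.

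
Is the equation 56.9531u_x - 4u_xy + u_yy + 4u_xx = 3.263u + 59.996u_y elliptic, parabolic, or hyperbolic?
Rewriting in standard form: 4u_xx - 4u_xy + u_yy + 56.9531u_x - 59.996u_y - 3.263u = 0. Computing B² - 4AC with A = 4, B = -4, C = 1: discriminant = 0 (zero). Answer: parabolic.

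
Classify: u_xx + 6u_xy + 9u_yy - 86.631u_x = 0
Parabolic (discriminant = 0).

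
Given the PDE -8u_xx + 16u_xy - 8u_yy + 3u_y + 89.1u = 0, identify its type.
The second-order coefficients are A = -8, B = 16, C = -8. Since B² - 4AC = 0 = 0, this is a parabolic PDE.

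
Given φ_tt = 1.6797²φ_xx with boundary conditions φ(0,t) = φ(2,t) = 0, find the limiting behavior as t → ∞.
φ oscillates (no decay). Energy is conserved; the solution oscillates indefinitely as standing waves.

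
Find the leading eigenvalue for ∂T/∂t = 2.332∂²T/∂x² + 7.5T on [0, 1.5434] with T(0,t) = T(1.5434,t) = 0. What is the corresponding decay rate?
Eigenvalues: λₙ = 2.332n²π²/1.5434² - 7.5.
First three modes:
  n=1: λ₁ = 2.332π²/1.5434² - 7.5 ≈ 2.162
  n=2: λ₂ = 9.328π²/1.5434² - 7.5 ≈ 31.148
  n=3: λ₃ = 20.988π²/1.5434² - 7.5 ≈ 79.459
Since 2.332π²/1.5434² ≈ 9.662 > 7.5, all λₙ > 0.
The n=1 mode decays slowest → dominates as t → ∞.
Asymptotic: T ~ c₁ sin(πx/1.5434) e^{-λ₁t} with decay rate λ₁ ≈ 2.162.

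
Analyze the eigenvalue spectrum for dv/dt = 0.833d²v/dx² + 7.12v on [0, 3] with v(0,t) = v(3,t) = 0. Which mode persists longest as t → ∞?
Eigenvalues: λₙ = 0.833n²π²/3² - 7.12.
First three modes:
  n=1: λ₁ = 0.833π²/3² - 7.12 ≈ -6.207
  n=2: λ₂ = 3.332π²/3² - 7.12 ≈ -3.466
  n=3: λ₃ = 7.497π²/3² - 7.12 ≈ 1.101
Since 0.833π²/3² ≈ 0.913 < 7.12, λ₁ < 0.
The n=1 mode grows fastest (−λₙ is largest for n=1) → dominates.
Asymptotic: v ~ c₁ sin(πx/3) e^{6.207t} (exponential growth at rate −λ₁ ≈ 6.207).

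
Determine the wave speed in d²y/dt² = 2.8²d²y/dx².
Speed = 2.8. Information travels along characteristics x = x₀ ± 2.8t.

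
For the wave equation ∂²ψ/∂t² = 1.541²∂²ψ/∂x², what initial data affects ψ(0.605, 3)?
Domain of dependence: [-4.018, 5.228]. Signals travel at speed 1.541, so data within |x - 0.605| ≤ 1.541·3 = 4.623 can reach the point.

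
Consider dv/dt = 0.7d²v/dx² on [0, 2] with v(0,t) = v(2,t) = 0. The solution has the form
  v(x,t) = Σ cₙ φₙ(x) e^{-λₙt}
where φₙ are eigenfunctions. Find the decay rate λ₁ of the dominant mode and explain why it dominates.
Eigenvalues: λₙ = 0.7n²π²/2².
First three modes:
  n=1: λ₁ = 0.7π²/2² ≈ 1.727
  n=2: λ₂ = 2.8π²/2² ≈ 6.909 (4× faster decay)
  n=3: λ₃ = 6.3π²/2² ≈ 15.545 (9× faster decay)
As t → ∞, higher modes decay exponentially faster. The n=1 mode dominates: v ~ c₁ sin(πx/2) e^{-λ₁t}.
Decay rate: λ₁ = 0.7π²/2² ≈ 1.727.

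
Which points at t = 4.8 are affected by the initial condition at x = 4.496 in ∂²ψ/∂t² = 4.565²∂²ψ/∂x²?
Domain of influence: [-17.416, 26.408]. Data at x = 4.496 spreads outward at speed 4.565.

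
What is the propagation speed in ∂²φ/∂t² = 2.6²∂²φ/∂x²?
Speed = 2.6. Information travels along characteristics x = x₀ ± 2.6t.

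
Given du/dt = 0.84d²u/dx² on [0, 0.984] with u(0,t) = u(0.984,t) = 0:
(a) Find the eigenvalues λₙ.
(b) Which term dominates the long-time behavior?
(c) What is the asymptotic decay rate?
Eigenvalues: λₙ = 0.84n²π²/0.984².
First three modes:
  n=1: λ₁ = 0.84π²/0.984² ≈ 8.562
  n=2: λ₂ = 3.36π²/0.984² ≈ 34.249 (4× faster decay)
  n=3: λ₃ = 7.56π²/0.984² ≈ 77.06 (9× faster decay)
As t → ∞, higher modes decay exponentially faster. The n=1 mode dominates: u ~ c₁ sin(πx/0.984) e^{-λ₁t}.
Decay rate: λ₁ = 0.84π²/0.984² ≈ 8.562.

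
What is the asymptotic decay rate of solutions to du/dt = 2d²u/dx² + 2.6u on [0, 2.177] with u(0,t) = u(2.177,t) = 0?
Eigenvalues: λₙ = 2n²π²/2.177² - 2.6.
First three modes:
  n=1: λ₁ = 2π²/2.177² - 2.6 ≈ 1.565
  n=2: λ₂ = 8π²/2.177² - 2.6 ≈ 14.06
  n=3: λ₃ = 18π²/2.177² - 2.6 ≈ 34.885
Since 2π²/2.177² ≈ 4.165 > 2.6, all λₙ > 0.
The n=1 mode decays slowest → dominates as t → ∞.
Asymptotic: u ~ c₁ sin(πx/2.177) e^{-λ₁t} with decay rate λ₁ ≈ 1.565.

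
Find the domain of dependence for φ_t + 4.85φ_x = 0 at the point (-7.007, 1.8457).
A single point: x = -15.958645. The characteristic through (-7.007, 1.8457) is x - 4.85t = const, so x = -7.007 - 4.85·1.8457 = -15.958645.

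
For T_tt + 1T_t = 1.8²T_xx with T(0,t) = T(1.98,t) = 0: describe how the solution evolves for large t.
T → 0. Damping (γ=1) dissipates energy; oscillations decay exponentially.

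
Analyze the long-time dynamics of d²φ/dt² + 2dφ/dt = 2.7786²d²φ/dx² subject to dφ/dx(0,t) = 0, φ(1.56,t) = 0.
Long-time behavior: φ → 0. Damping (γ=2) dissipates energy; oscillations decay exponentially.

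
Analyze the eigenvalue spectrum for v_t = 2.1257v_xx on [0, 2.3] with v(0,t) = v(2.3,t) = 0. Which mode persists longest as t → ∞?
Eigenvalues: λₙ = 2.1257n²π²/2.3².
First three modes:
  n=1: λ₁ = 2.1257π²/2.3² ≈ 3.966
  n=2: λ₂ = 8.5028π²/2.3² ≈ 15.864 (4× faster decay)
  n=3: λ₃ = 19.1313π²/2.3² ≈ 35.693 (9× faster decay)
As t → ∞, higher modes decay exponentially faster. The n=1 mode dominates: v ~ c₁ sin(πx/2.3) e^{-λ₁t}.
Decay rate: λ₁ = 2.1257π²/2.3² ≈ 3.966.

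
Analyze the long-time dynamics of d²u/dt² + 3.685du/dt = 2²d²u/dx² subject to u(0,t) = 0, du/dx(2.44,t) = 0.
Long-time behavior: u → 0. Damping (γ=3.685) dissipates energy; oscillations decay exponentially.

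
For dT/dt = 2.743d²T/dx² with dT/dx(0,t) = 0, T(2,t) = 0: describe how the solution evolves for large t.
T → 0. Heat escapes through the Dirichlet boundary.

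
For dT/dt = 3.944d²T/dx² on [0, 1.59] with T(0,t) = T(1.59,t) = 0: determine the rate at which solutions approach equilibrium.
Eigenvalues: λₙ = 3.944n²π²/1.59².
First three modes:
  n=1: λ₁ = 3.944π²/1.59² ≈ 15.397
  n=2: λ₂ = 15.776π²/1.59² ≈ 61.589 (4× faster decay)
  n=3: λ₃ = 35.496π²/1.59² ≈ 138.575 (9× faster decay)
As t → ∞, higher modes decay exponentially faster. The n=1 mode dominates: T ~ c₁ sin(πx/1.59) e^{-λ₁t}.
Decay rate: λ₁ = 3.944π²/1.59² ≈ 15.397.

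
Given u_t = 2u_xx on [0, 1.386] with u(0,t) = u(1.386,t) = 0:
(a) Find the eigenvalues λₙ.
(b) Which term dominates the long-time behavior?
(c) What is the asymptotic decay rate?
Eigenvalues: λₙ = 2n²π²/1.386².
First three modes:
  n=1: λ₁ = 2π²/1.386² ≈ 10.276
  n=2: λ₂ = 8π²/1.386² ≈ 41.102 (4× faster decay)
  n=3: λ₃ = 18π²/1.386² ≈ 92.48 (9× faster decay)
As t → ∞, higher modes decay exponentially faster. The n=1 mode dominates: u ~ c₁ sin(πx/1.386) e^{-λ₁t}.
Decay rate: λ₁ = 2π²/1.386² ≈ 10.276.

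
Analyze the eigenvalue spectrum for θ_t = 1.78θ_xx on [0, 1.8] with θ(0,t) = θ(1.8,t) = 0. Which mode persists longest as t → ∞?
Eigenvalues: λₙ = 1.78n²π²/1.8².
First three modes:
  n=1: λ₁ = 1.78π²/1.8² ≈ 5.422
  n=2: λ₂ = 7.12π²/1.8² ≈ 21.689 (4× faster decay)
  n=3: λ₃ = 16.02π²/1.8² ≈ 48.8 (9× faster decay)
As t → ∞, higher modes decay exponentially faster. The n=1 mode dominates: θ ~ c₁ sin(πx/1.8) e^{-λ₁t}.
Decay rate: λ₁ = 1.78π²/1.8² ≈ 5.422.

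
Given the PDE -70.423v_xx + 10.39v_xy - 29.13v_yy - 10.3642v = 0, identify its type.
The second-order coefficients are A = -70.423, B = 10.39, C = -29.13. Since B² - 4AC = -8097.73586 < 0, this is an elliptic PDE.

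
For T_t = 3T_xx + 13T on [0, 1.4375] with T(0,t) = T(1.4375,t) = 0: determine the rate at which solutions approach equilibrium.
Eigenvalues: λₙ = 3n²π²/1.4375² - 13.
First three modes:
  n=1: λ₁ = 3π²/1.4375² - 13 ≈ 1.329
  n=2: λ₂ = 12π²/1.4375² - 13 ≈ 44.315
  n=3: λ₃ = 27π²/1.4375² - 13 ≈ 115.958
Since 3π²/1.4375² ≈ 14.329 > 13, all λₙ > 0.
The n=1 mode decays slowest → dominates as t → ∞.
Asymptotic: T ~ c₁ sin(πx/1.4375) e^{-λ₁t} with decay rate λ₁ ≈ 1.329.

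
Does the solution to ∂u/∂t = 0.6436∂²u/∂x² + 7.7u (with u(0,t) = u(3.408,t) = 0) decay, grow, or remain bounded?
u grows unboundedly. Reaction dominates diffusion (r=7.7 > κπ²/L²≈0.55); solution grows exponentially.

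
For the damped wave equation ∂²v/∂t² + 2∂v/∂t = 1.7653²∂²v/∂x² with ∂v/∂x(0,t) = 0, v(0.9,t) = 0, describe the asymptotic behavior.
v → 0. Damping (γ=2) dissipates energy; oscillations decay exponentially.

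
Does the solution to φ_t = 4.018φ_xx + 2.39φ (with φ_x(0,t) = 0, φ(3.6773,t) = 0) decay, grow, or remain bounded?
φ grows unboundedly. Reaction dominates diffusion (r=2.39 > κπ²/(4L²)≈0.73); solution grows exponentially.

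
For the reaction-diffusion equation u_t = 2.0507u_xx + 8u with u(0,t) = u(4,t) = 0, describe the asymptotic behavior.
u grows unboundedly. Reaction dominates diffusion (r=8 > κπ²/L²≈1.26); solution grows exponentially.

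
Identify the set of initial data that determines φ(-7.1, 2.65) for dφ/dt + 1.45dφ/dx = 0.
A single point: x = -10.9425. The characteristic through (-7.1, 2.65) is x - 1.45t = const, so x = -7.1 - 1.45·2.65 = -10.9425.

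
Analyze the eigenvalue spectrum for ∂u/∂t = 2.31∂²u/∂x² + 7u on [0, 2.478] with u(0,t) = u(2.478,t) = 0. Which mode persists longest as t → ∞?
Eigenvalues: λₙ = 2.31n²π²/2.478² - 7.
First three modes:
  n=1: λ₁ = 2.31π²/2.478² - 7 ≈ -3.287
  n=2: λ₂ = 9.24π²/2.478² - 7 ≈ 7.851
  n=3: λ₃ = 20.79π²/2.478² - 7 ≈ 26.416
Since 2.31π²/2.478² ≈ 3.713 < 7, λ₁ < 0.
The n=1 mode grows fastest (−λₙ is largest for n=1) → dominates.
Asymptotic: u ~ c₁ sin(πx/2.478) e^{3.287t} (exponential growth at rate −λ₁ ≈ 3.287).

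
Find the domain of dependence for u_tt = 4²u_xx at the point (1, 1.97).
Domain of dependence: [-6.88, 8.88]. Signals travel at speed 4, so data within |x - 1| ≤ 4·1.97 = 7.88 can reach the point.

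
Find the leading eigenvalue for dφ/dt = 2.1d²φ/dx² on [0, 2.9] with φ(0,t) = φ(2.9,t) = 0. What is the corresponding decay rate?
Eigenvalues: λₙ = 2.1n²π²/2.9².
First three modes:
  n=1: λ₁ = 2.1π²/2.9² ≈ 2.464
  n=2: λ₂ = 8.4π²/2.9² ≈ 9.858 (4× faster decay)
  n=3: λ₃ = 18.9π²/2.9² ≈ 22.18 (9× faster decay)
As t → ∞, higher modes decay exponentially faster. The n=1 mode dominates: φ ~ c₁ sin(πx/2.9) e^{-λ₁t}.
Decay rate: λ₁ = 2.1π²/2.9² ≈ 2.464.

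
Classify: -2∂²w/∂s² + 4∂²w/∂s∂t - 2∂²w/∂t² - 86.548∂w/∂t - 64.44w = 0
Parabolic (discriminant = 0).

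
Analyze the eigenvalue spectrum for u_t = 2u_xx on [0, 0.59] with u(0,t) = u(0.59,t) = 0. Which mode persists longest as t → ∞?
Eigenvalues: λₙ = 2n²π²/0.59².
First three modes:
  n=1: λ₁ = 2π²/0.59² ≈ 56.706
  n=2: λ₂ = 8π²/0.59² ≈ 226.822 (4× faster decay)
  n=3: λ₃ = 18π²/0.59² ≈ 510.35 (9× faster decay)
As t → ∞, higher modes decay exponentially faster. The n=1 mode dominates: u ~ c₁ sin(πx/0.59) e^{-λ₁t}.
Decay rate: λ₁ = 2π²/0.59² ≈ 56.706.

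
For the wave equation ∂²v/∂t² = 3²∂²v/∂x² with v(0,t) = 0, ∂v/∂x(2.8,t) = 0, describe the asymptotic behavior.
v oscillates (no decay). Energy is conserved; the solution oscillates indefinitely as standing waves.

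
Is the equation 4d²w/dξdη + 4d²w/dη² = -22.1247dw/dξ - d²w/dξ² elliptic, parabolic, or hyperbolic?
Rewriting in standard form: d²w/dξ² + 4d²w/dξdη + 4d²w/dη² + 22.1247dw/dξ = 0. Computing B² - 4AC with A = 1, B = 4, C = 4: discriminant = 0 (zero). Answer: parabolic.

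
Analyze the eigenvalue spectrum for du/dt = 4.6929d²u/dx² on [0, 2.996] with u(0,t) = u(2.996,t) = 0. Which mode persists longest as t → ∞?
Eigenvalues: λₙ = 4.6929n²π²/2.996².
First three modes:
  n=1: λ₁ = 4.6929π²/2.996² ≈ 5.16
  n=2: λ₂ = 18.7716π²/2.996² ≈ 20.64 (4× faster decay)
  n=3: λ₃ = 42.2361π²/2.996² ≈ 46.441 (9× faster decay)
As t → ∞, higher modes decay exponentially faster. The n=1 mode dominates: u ~ c₁ sin(πx/2.996) e^{-λ₁t}.
Decay rate: λ₁ = 4.6929π²/2.996² ≈ 5.16.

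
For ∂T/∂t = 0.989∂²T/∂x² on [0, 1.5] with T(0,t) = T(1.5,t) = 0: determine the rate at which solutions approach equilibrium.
Eigenvalues: λₙ = 0.989n²π²/1.5².
First three modes:
  n=1: λ₁ = 0.989π²/1.5² ≈ 4.338
  n=2: λ₂ = 3.956π²/1.5² ≈ 17.353 (4× faster decay)
  n=3: λ₃ = 8.901π²/1.5² ≈ 39.044 (9× faster decay)
As t → ∞, higher modes decay exponentially faster. The n=1 mode dominates: T ~ c₁ sin(πx/1.5) e^{-λ₁t}.
Decay rate: λ₁ = 0.989π²/1.5² ≈ 4.338.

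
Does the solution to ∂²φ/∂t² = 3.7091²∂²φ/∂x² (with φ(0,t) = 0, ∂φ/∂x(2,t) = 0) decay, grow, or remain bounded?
φ oscillates (no decay). Energy is conserved; the solution oscillates indefinitely as standing waves.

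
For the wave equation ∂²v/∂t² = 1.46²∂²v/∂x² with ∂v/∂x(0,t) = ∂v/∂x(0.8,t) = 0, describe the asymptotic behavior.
v oscillates about a mean that drifts linearly in t (generically unbounded; no decay). There is no damping, so the nonconstant modes persist as standing waves (energy conserved, no decay). But with Neumann conditions at both ends the constant mode has eigenvalue 0: the spatial mean M(t) of v satisfies M'' = 0, so M(t) = M(0) + M'(0)·t. Unless the initial velocity has zero mean (∫v_t(x,0)dx = 0), the solution grows linearly in t (unbounded, though not exponentially); if it does have zero mean, the solution stays bounded and simply oscillates.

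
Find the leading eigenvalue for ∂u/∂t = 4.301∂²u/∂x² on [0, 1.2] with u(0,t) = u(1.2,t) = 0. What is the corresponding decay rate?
Eigenvalues: λₙ = 4.301n²π²/1.2².
First three modes:
  n=1: λ₁ = 4.301π²/1.2² ≈ 29.479
  n=2: λ₂ = 17.204π²/1.2² ≈ 117.914 (4× faster decay)
  n=3: λ₃ = 38.709π²/1.2² ≈ 265.307 (9× faster decay)
As t → ∞, higher modes decay exponentially faster. The n=1 mode dominates: u ~ c₁ sin(πx/1.2) e^{-λ₁t}.
Decay rate: λ₁ = 4.301π²/1.2² ≈ 29.479.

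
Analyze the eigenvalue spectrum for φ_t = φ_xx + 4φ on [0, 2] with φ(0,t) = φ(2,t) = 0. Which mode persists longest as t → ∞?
Eigenvalues: λₙ = n²π²/2² - 4.
First three modes:
  n=1: λ₁ = π²/2² - 4 ≈ -1.533
  n=2: λ₂ = 4π²/2² - 4 ≈ 5.87
  n=3: λ₃ = 9π²/2² - 4 ≈ 18.207
Since π²/2² ≈ 2.467 < 4, λ₁ < 0.
The n=1 mode grows fastest (−λₙ is largest for n=1) → dominates.
Asymptotic: φ ~ c₁ sin(πx/2) e^{1.533t} (exponential growth at rate −λ₁ ≈ 1.533).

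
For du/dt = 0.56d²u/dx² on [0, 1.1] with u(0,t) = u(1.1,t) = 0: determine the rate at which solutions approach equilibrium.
Eigenvalues: λₙ = 0.56n²π²/1.1².
First three modes:
  n=1: λ₁ = 0.56π²/1.1² ≈ 4.568
  n=2: λ₂ = 2.24π²/1.1² ≈ 18.271 (4× faster decay)
  n=3: λ₃ = 5.04π²/1.1² ≈ 41.11 (9× faster decay)
As t → ∞, higher modes decay exponentially faster. The n=1 mode dominates: u ~ c₁ sin(πx/1.1) e^{-λ₁t}.
Decay rate: λ₁ = 0.56π²/1.1² ≈ 4.568.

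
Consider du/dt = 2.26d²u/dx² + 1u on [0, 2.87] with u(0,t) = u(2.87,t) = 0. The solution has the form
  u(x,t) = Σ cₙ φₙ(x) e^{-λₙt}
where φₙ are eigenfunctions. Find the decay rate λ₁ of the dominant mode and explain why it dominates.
Eigenvalues: λₙ = 2.26n²π²/2.87² - 1.
First three modes:
  n=1: λ₁ = 2.26π²/2.87² - 1 ≈ 1.708
  n=2: λ₂ = 9.04π²/2.87² - 1 ≈ 9.832
  n=3: λ₃ = 20.34π²/2.87² - 1 ≈ 23.372
Since 2.26π²/2.87² ≈ 2.708 > 1, all λₙ > 0.
The n=1 mode decays slowest → dominates as t → ∞.
Asymptotic: u ~ c₁ sin(πx/2.87) e^{-λ₁t} with decay rate λ₁ ≈ 1.708.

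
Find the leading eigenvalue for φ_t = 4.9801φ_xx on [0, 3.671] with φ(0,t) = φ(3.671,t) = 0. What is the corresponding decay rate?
Eigenvalues: λₙ = 4.9801n²π²/3.671².
First three modes:
  n=1: λ₁ = 4.9801π²/3.671² ≈ 3.647
  n=2: λ₂ = 19.9204π²/3.671² ≈ 14.589 (4× faster decay)
  n=3: λ₃ = 44.8209π²/3.671² ≈ 32.826 (9× faster decay)
As t → ∞, higher modes decay exponentially faster. The n=1 mode dominates: φ ~ c₁ sin(πx/3.671) e^{-λ₁t}.
Decay rate: λ₁ = 4.9801π²/3.671² ≈ 3.647.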